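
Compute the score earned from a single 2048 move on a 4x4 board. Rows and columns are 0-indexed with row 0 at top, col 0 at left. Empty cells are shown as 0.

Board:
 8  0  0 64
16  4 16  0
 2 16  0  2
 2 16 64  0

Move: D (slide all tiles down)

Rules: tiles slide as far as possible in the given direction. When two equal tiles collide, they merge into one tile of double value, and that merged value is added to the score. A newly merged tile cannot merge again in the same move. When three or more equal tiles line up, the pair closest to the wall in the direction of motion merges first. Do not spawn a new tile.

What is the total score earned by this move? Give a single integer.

Answer: 36

Derivation:
Slide down:
col 0: [8, 16, 2, 2] -> [0, 8, 16, 4]  score +4 (running 4)
col 1: [0, 4, 16, 16] -> [0, 0, 4, 32]  score +32 (running 36)
col 2: [0, 16, 0, 64] -> [0, 0, 16, 64]  score +0 (running 36)
col 3: [64, 0, 2, 0] -> [0, 0, 64, 2]  score +0 (running 36)
Board after move:
 0  0  0  0
 8  0  0  0
16  4 16 64
 4 32 64  2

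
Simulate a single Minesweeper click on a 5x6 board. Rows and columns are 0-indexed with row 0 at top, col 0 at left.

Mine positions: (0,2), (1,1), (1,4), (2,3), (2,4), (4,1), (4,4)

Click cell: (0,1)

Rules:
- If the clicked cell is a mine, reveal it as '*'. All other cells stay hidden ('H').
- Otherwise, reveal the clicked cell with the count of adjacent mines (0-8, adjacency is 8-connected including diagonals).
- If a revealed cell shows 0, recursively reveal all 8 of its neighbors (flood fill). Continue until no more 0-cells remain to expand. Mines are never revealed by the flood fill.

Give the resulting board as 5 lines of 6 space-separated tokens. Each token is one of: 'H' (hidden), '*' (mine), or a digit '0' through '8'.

H 2 H H H H
H H H H H H
H H H H H H
H H H H H H
H H H H H H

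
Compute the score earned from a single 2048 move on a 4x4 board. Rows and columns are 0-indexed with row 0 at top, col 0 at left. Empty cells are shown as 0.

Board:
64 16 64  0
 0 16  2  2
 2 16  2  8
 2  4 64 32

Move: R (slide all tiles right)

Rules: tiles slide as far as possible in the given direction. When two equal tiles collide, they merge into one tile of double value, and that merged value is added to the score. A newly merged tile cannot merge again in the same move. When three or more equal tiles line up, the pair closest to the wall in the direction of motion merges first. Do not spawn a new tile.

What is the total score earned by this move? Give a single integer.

Slide right:
row 0: [64, 16, 64, 0] -> [0, 64, 16, 64]  score +0 (running 0)
row 1: [0, 16, 2, 2] -> [0, 0, 16, 4]  score +4 (running 4)
row 2: [2, 16, 2, 8] -> [2, 16, 2, 8]  score +0 (running 4)
row 3: [2, 4, 64, 32] -> [2, 4, 64, 32]  score +0 (running 4)
Board after move:
 0 64 16 64
 0  0 16  4
 2 16  2  8
 2  4 64 32

Answer: 4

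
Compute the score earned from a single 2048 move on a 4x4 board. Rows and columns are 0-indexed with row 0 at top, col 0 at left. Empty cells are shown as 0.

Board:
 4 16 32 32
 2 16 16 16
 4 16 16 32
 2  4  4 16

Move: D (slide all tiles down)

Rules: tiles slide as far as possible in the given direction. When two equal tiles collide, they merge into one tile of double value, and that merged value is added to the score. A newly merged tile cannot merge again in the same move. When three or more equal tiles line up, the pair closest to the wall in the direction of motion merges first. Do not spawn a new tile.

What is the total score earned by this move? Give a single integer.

Answer: 64

Derivation:
Slide down:
col 0: [4, 2, 4, 2] -> [4, 2, 4, 2]  score +0 (running 0)
col 1: [16, 16, 16, 4] -> [0, 16, 32, 4]  score +32 (running 32)
col 2: [32, 16, 16, 4] -> [0, 32, 32, 4]  score +32 (running 64)
col 3: [32, 16, 32, 16] -> [32, 16, 32, 16]  score +0 (running 64)
Board after move:
 4  0  0 32
 2 16 32 16
 4 32 32 32
 2  4  4 16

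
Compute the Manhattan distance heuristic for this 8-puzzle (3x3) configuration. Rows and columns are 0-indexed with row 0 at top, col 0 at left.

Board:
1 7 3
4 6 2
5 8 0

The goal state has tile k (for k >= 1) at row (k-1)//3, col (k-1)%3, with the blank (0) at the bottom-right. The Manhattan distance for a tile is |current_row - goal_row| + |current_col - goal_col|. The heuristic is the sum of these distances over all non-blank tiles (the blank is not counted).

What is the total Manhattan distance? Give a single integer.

Answer: 8

Derivation:
Tile 1: at (0,0), goal (0,0), distance |0-0|+|0-0| = 0
Tile 7: at (0,1), goal (2,0), distance |0-2|+|1-0| = 3
Tile 3: at (0,2), goal (0,2), distance |0-0|+|2-2| = 0
Tile 4: at (1,0), goal (1,0), distance |1-1|+|0-0| = 0
Tile 6: at (1,1), goal (1,2), distance |1-1|+|1-2| = 1
Tile 2: at (1,2), goal (0,1), distance |1-0|+|2-1| = 2
Tile 5: at (2,0), goal (1,1), distance |2-1|+|0-1| = 2
Tile 8: at (2,1), goal (2,1), distance |2-2|+|1-1| = 0
Sum: 0 + 3 + 0 + 0 + 1 + 2 + 2 + 0 = 8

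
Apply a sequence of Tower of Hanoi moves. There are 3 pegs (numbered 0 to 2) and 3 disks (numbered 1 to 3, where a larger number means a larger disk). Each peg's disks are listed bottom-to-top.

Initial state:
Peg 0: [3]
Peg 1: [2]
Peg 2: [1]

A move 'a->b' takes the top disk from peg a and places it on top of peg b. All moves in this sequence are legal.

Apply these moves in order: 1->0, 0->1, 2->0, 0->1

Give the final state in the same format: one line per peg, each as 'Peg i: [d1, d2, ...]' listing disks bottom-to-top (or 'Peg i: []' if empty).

After move 1 (1->0):
Peg 0: [3, 2]
Peg 1: []
Peg 2: [1]

After move 2 (0->1):
Peg 0: [3]
Peg 1: [2]
Peg 2: [1]

After move 3 (2->0):
Peg 0: [3, 1]
Peg 1: [2]
Peg 2: []

After move 4 (0->1):
Peg 0: [3]
Peg 1: [2, 1]
Peg 2: []

Answer: Peg 0: [3]
Peg 1: [2, 1]
Peg 2: []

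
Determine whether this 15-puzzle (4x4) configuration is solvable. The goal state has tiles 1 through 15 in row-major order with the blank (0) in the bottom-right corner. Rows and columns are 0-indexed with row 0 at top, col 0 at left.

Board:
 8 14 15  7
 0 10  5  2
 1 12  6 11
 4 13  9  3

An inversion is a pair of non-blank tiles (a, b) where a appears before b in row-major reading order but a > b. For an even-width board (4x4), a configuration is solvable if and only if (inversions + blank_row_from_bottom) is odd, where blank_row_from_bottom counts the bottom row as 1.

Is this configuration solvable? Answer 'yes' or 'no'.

Inversions: 63
Blank is in row 1 (0-indexed from top), which is row 3 counting from the bottom (bottom = 1).
63 + 3 = 66, which is even, so the puzzle is not solvable.

Answer: no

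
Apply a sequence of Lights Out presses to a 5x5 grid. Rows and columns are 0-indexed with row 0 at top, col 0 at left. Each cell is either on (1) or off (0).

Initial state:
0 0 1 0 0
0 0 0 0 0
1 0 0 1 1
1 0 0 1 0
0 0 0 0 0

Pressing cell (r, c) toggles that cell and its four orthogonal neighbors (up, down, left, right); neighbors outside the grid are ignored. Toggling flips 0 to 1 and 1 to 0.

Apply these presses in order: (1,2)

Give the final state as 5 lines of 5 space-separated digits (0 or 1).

After press 1 at (1,2):
0 0 0 0 0
0 1 1 1 0
1 0 1 1 1
1 0 0 1 0
0 0 0 0 0

Answer: 0 0 0 0 0
0 1 1 1 0
1 0 1 1 1
1 0 0 1 0
0 0 0 0 0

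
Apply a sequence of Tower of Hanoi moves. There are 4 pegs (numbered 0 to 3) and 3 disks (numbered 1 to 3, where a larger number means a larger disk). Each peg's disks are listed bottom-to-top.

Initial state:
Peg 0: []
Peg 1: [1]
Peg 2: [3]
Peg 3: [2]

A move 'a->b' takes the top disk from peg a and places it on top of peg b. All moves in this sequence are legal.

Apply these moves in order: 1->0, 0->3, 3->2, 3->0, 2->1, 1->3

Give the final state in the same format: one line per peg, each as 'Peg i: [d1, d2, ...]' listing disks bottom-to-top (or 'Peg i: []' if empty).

After move 1 (1->0):
Peg 0: [1]
Peg 1: []
Peg 2: [3]
Peg 3: [2]

After move 2 (0->3):
Peg 0: []
Peg 1: []
Peg 2: [3]
Peg 3: [2, 1]

After move 3 (3->2):
Peg 0: []
Peg 1: []
Peg 2: [3, 1]
Peg 3: [2]

After move 4 (3->0):
Peg 0: [2]
Peg 1: []
Peg 2: [3, 1]
Peg 3: []

After move 5 (2->1):
Peg 0: [2]
Peg 1: [1]
Peg 2: [3]
Peg 3: []

After move 6 (1->3):
Peg 0: [2]
Peg 1: []
Peg 2: [3]
Peg 3: [1]

Answer: Peg 0: [2]
Peg 1: []
Peg 2: [3]
Peg 3: [1]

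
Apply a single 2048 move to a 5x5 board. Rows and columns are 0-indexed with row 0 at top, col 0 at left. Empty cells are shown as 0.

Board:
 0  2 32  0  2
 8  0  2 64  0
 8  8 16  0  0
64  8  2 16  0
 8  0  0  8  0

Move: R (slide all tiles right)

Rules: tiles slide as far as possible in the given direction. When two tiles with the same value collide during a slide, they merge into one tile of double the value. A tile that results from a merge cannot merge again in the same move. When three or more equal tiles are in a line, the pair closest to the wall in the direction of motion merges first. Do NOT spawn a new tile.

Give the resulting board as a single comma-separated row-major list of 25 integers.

Slide right:
row 0: [0, 2, 32, 0, 2] -> [0, 0, 2, 32, 2]
row 1: [8, 0, 2, 64, 0] -> [0, 0, 8, 2, 64]
row 2: [8, 8, 16, 0, 0] -> [0, 0, 0, 16, 16]
row 3: [64, 8, 2, 16, 0] -> [0, 64, 8, 2, 16]
row 4: [8, 0, 0, 8, 0] -> [0, 0, 0, 0, 16]

Answer: 0, 0, 2, 32, 2, 0, 0, 8, 2, 64, 0, 0, 0, 16, 16, 0, 64, 8, 2, 16, 0, 0, 0, 0, 16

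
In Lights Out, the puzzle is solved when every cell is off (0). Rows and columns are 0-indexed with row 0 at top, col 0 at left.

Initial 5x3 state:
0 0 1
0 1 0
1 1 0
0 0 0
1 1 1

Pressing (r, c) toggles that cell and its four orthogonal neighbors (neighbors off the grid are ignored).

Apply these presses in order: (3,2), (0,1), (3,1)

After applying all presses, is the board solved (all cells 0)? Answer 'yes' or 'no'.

Answer: no

Derivation:
After press 1 at (3,2):
0 0 1
0 1 0
1 1 1
0 1 1
1 1 0

After press 2 at (0,1):
1 1 0
0 0 0
1 1 1
0 1 1
1 1 0

After press 3 at (3,1):
1 1 0
0 0 0
1 0 1
1 0 0
1 0 0

Lights still on: 6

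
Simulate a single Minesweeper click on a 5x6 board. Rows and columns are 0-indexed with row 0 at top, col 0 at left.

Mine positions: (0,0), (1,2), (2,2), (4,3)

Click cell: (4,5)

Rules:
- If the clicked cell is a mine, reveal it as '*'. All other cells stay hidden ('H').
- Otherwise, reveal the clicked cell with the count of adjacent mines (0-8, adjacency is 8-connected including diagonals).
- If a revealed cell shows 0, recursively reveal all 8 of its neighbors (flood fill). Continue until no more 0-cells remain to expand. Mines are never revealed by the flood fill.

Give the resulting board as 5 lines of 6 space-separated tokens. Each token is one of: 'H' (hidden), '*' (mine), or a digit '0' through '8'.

H H H 1 0 0
H H H 2 0 0
H H H 2 0 0
H H H 2 1 0
H H H H 1 0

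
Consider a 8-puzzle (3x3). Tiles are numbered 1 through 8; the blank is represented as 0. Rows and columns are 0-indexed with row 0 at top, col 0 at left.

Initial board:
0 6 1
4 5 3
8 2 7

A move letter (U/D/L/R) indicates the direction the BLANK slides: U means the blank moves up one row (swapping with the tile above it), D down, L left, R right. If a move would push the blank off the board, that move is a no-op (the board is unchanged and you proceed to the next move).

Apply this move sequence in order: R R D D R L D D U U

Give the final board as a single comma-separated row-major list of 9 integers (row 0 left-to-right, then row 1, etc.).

After move 1 (R):
6 0 1
4 5 3
8 2 7

After move 2 (R):
6 1 0
4 5 3
8 2 7

After move 3 (D):
6 1 3
4 5 0
8 2 7

After move 4 (D):
6 1 3
4 5 7
8 2 0

After move 5 (R):
6 1 3
4 5 7
8 2 0

After move 6 (L):
6 1 3
4 5 7
8 0 2

After move 7 (D):
6 1 3
4 5 7
8 0 2

After move 8 (D):
6 1 3
4 5 7
8 0 2

After move 9 (U):
6 1 3
4 0 7
8 5 2

After move 10 (U):
6 0 3
4 1 7
8 5 2

Answer: 6, 0, 3, 4, 1, 7, 8, 5, 2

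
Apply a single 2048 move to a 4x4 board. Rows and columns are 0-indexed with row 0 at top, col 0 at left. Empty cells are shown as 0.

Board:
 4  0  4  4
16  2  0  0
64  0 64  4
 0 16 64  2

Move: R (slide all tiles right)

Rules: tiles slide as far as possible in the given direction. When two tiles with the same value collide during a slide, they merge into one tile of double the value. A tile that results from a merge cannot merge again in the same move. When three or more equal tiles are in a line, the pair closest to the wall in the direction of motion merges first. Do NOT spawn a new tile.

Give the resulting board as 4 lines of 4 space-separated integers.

Slide right:
row 0: [4, 0, 4, 4] -> [0, 0, 4, 8]
row 1: [16, 2, 0, 0] -> [0, 0, 16, 2]
row 2: [64, 0, 64, 4] -> [0, 0, 128, 4]
row 3: [0, 16, 64, 2] -> [0, 16, 64, 2]

Answer:   0   0   4   8
  0   0  16   2
  0   0 128   4
  0  16  64   2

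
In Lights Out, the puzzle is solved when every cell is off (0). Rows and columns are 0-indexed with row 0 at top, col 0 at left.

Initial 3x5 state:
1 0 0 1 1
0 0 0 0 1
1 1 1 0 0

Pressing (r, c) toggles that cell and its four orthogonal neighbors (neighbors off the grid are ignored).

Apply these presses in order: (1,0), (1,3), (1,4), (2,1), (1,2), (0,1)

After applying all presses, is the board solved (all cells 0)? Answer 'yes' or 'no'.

Answer: no

Derivation:
After press 1 at (1,0):
0 0 0 1 1
1 1 0 0 1
0 1 1 0 0

After press 2 at (1,3):
0 0 0 0 1
1 1 1 1 0
0 1 1 1 0

After press 3 at (1,4):
0 0 0 0 0
1 1 1 0 1
0 1 1 1 1

After press 4 at (2,1):
0 0 0 0 0
1 0 1 0 1
1 0 0 1 1

After press 5 at (1,2):
0 0 1 0 0
1 1 0 1 1
1 0 1 1 1

After press 6 at (0,1):
1 1 0 0 0
1 0 0 1 1
1 0 1 1 1

Lights still on: 9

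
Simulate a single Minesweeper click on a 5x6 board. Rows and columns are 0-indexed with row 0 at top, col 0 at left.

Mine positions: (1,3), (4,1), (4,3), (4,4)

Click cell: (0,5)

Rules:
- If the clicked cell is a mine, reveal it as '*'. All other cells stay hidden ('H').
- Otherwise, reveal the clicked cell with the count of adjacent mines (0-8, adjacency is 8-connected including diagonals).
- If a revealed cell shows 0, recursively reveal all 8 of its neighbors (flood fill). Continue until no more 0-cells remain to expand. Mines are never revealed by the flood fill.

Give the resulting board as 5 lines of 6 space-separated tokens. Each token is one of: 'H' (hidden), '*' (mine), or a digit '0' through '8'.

H H H H 1 0
H H H H 1 0
H H H H 1 0
H H H H 2 1
H H H H H H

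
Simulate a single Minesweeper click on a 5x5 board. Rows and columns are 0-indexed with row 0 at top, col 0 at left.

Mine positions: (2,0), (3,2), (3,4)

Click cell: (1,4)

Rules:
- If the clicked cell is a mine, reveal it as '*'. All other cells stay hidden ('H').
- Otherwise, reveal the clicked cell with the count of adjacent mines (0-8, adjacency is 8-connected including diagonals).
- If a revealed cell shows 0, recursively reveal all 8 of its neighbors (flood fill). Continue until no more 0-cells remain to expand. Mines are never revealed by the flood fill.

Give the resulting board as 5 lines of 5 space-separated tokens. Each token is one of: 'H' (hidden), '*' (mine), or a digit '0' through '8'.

0 0 0 0 0
1 1 0 0 0
H 2 1 2 1
H H H H H
H H H H H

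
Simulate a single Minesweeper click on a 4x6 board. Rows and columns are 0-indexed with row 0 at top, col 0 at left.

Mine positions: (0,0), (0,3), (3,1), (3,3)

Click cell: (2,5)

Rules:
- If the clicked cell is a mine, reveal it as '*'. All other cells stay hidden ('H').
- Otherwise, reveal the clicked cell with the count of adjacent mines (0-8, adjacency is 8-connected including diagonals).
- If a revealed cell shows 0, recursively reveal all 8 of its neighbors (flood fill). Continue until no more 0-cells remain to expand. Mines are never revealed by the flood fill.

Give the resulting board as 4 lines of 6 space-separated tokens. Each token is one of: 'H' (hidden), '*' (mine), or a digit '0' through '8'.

H H H H 1 0
H H H H 1 0
H H H H 1 0
H H H H 1 0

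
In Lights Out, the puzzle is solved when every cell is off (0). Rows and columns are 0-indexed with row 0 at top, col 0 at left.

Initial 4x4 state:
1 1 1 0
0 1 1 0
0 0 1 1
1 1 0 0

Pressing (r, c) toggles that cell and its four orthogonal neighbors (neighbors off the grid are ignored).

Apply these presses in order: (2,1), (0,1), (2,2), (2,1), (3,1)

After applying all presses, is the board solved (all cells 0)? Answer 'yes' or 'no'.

Answer: yes

Derivation:
After press 1 at (2,1):
1 1 1 0
0 0 1 0
1 1 0 1
1 0 0 0

After press 2 at (0,1):
0 0 0 0
0 1 1 0
1 1 0 1
1 0 0 0

After press 3 at (2,2):
0 0 0 0
0 1 0 0
1 0 1 0
1 0 1 0

After press 4 at (2,1):
0 0 0 0
0 0 0 0
0 1 0 0
1 1 1 0

After press 5 at (3,1):
0 0 0 0
0 0 0 0
0 0 0 0
0 0 0 0

Lights still on: 0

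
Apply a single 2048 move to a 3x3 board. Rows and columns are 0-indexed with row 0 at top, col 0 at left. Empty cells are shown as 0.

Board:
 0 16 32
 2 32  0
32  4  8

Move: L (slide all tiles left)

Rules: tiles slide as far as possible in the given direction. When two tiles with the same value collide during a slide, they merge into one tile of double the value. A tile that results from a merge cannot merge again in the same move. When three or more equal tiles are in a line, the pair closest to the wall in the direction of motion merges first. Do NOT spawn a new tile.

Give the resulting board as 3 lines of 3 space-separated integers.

Slide left:
row 0: [0, 16, 32] -> [16, 32, 0]
row 1: [2, 32, 0] -> [2, 32, 0]
row 2: [32, 4, 8] -> [32, 4, 8]

Answer: 16 32  0
 2 32  0
32  4  8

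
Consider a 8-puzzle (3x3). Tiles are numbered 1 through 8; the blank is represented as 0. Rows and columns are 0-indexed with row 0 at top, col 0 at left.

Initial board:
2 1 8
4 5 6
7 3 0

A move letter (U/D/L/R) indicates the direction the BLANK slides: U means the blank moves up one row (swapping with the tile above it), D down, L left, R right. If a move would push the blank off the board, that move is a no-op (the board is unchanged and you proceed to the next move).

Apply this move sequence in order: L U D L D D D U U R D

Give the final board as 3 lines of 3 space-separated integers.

Answer: 1 5 8
2 0 6
4 7 3

Derivation:
After move 1 (L):
2 1 8
4 5 6
7 0 3

After move 2 (U):
2 1 8
4 0 6
7 5 3

After move 3 (D):
2 1 8
4 5 6
7 0 3

After move 4 (L):
2 1 8
4 5 6
0 7 3

After move 5 (D):
2 1 8
4 5 6
0 7 3

After move 6 (D):
2 1 8
4 5 6
0 7 3

After move 7 (D):
2 1 8
4 5 6
0 7 3

After move 8 (U):
2 1 8
0 5 6
4 7 3

After move 9 (U):
0 1 8
2 5 6
4 7 3

After move 10 (R):
1 0 8
2 5 6
4 7 3

After move 11 (D):
1 5 8
2 0 6
4 7 3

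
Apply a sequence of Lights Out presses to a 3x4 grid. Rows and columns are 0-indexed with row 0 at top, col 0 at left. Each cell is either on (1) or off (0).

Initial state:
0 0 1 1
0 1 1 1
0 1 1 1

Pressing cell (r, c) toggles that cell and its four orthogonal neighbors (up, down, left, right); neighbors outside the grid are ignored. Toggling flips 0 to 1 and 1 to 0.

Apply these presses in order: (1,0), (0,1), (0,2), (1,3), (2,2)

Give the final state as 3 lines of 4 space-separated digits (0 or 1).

Answer: 0 0 1 1
1 1 0 0
1 0 0 1

Derivation:
After press 1 at (1,0):
1 0 1 1
1 0 1 1
1 1 1 1

After press 2 at (0,1):
0 1 0 1
1 1 1 1
1 1 1 1

After press 3 at (0,2):
0 0 1 0
1 1 0 1
1 1 1 1

After press 4 at (1,3):
0 0 1 1
1 1 1 0
1 1 1 0

After press 5 at (2,2):
0 0 1 1
1 1 0 0
1 0 0 1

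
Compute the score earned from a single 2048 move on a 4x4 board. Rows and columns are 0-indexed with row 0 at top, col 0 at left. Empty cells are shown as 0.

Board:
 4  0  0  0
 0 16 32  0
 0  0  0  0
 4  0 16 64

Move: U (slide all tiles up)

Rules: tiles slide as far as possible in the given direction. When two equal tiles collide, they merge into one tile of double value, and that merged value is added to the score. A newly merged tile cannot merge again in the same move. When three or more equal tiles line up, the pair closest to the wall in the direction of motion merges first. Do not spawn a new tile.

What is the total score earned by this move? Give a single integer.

Slide up:
col 0: [4, 0, 0, 4] -> [8, 0, 0, 0]  score +8 (running 8)
col 1: [0, 16, 0, 0] -> [16, 0, 0, 0]  score +0 (running 8)
col 2: [0, 32, 0, 16] -> [32, 16, 0, 0]  score +0 (running 8)
col 3: [0, 0, 0, 64] -> [64, 0, 0, 0]  score +0 (running 8)
Board after move:
 8 16 32 64
 0  0 16  0
 0  0  0  0
 0  0  0  0

Answer: 8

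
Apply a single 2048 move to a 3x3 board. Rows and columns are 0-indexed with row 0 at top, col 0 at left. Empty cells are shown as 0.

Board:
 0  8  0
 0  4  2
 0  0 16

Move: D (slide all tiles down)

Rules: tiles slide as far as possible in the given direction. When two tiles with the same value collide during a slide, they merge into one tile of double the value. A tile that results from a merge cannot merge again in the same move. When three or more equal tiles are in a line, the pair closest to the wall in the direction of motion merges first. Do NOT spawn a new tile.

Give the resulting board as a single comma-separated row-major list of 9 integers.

Answer: 0, 0, 0, 0, 8, 2, 0, 4, 16

Derivation:
Slide down:
col 0: [0, 0, 0] -> [0, 0, 0]
col 1: [8, 4, 0] -> [0, 8, 4]
col 2: [0, 2, 16] -> [0, 2, 16]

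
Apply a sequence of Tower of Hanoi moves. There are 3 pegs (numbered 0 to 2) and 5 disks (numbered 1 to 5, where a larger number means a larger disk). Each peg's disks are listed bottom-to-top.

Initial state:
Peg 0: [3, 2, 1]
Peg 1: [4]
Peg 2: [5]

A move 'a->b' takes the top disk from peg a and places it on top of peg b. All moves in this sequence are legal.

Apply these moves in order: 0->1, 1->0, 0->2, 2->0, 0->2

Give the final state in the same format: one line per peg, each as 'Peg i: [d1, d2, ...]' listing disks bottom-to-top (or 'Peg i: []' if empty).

After move 1 (0->1):
Peg 0: [3, 2]
Peg 1: [4, 1]
Peg 2: [5]

After move 2 (1->0):
Peg 0: [3, 2, 1]
Peg 1: [4]
Peg 2: [5]

After move 3 (0->2):
Peg 0: [3, 2]
Peg 1: [4]
Peg 2: [5, 1]

After move 4 (2->0):
Peg 0: [3, 2, 1]
Peg 1: [4]
Peg 2: [5]

After move 5 (0->2):
Peg 0: [3, 2]
Peg 1: [4]
Peg 2: [5, 1]

Answer: Peg 0: [3, 2]
Peg 1: [4]
Peg 2: [5, 1]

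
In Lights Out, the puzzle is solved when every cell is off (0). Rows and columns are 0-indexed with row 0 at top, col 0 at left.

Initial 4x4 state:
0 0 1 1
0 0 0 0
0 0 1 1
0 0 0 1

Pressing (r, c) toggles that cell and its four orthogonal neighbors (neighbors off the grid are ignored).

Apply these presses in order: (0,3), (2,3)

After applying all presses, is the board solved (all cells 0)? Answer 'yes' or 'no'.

Answer: yes

Derivation:
After press 1 at (0,3):
0 0 0 0
0 0 0 1
0 0 1 1
0 0 0 1

After press 2 at (2,3):
0 0 0 0
0 0 0 0
0 0 0 0
0 0 0 0

Lights still on: 0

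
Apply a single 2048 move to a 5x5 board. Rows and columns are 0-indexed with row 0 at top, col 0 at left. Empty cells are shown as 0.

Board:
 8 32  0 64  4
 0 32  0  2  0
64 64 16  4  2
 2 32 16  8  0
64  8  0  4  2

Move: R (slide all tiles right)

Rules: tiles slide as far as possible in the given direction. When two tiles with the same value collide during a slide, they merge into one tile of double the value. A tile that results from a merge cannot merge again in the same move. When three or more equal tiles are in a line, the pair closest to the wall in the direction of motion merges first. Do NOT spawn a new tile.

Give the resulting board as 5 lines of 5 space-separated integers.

Slide right:
row 0: [8, 32, 0, 64, 4] -> [0, 8, 32, 64, 4]
row 1: [0, 32, 0, 2, 0] -> [0, 0, 0, 32, 2]
row 2: [64, 64, 16, 4, 2] -> [0, 128, 16, 4, 2]
row 3: [2, 32, 16, 8, 0] -> [0, 2, 32, 16, 8]
row 4: [64, 8, 0, 4, 2] -> [0, 64, 8, 4, 2]

Answer:   0   8  32  64   4
  0   0   0  32   2
  0 128  16   4   2
  0   2  32  16   8
  0  64   8   4   2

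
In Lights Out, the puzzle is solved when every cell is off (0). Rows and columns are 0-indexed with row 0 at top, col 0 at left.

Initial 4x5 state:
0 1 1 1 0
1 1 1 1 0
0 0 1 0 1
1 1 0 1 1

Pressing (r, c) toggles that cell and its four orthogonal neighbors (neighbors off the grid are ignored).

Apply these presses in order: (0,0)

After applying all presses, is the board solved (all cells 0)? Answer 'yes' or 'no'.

After press 1 at (0,0):
1 0 1 1 0
0 1 1 1 0
0 0 1 0 1
1 1 0 1 1

Lights still on: 12

Answer: no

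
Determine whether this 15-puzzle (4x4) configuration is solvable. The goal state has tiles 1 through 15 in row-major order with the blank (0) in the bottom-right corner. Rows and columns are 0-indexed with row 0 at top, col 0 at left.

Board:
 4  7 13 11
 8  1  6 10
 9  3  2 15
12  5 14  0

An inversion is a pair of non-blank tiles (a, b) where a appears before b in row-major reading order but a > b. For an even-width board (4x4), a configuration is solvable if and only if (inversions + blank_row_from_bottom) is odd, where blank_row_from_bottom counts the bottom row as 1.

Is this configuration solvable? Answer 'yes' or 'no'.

Answer: yes

Derivation:
Inversions: 46
Blank is in row 3 (0-indexed from top), which is row 1 counting from the bottom (bottom = 1).
46 + 1 = 47, which is odd, so the puzzle is solvable.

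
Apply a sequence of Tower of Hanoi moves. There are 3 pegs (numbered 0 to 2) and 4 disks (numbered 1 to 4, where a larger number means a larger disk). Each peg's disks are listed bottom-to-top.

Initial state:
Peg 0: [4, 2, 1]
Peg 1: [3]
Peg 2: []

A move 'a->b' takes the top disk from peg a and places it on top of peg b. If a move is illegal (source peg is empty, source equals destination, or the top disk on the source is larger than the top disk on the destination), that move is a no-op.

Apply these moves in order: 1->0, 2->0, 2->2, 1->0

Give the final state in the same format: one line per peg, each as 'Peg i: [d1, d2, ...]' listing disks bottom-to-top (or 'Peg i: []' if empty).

After move 1 (1->0):
Peg 0: [4, 2, 1]
Peg 1: [3]
Peg 2: []

After move 2 (2->0):
Peg 0: [4, 2, 1]
Peg 1: [3]
Peg 2: []

After move 3 (2->2):
Peg 0: [4, 2, 1]
Peg 1: [3]
Peg 2: []

After move 4 (1->0):
Peg 0: [4, 2, 1]
Peg 1: [3]
Peg 2: []

Answer: Peg 0: [4, 2, 1]
Peg 1: [3]
Peg 2: []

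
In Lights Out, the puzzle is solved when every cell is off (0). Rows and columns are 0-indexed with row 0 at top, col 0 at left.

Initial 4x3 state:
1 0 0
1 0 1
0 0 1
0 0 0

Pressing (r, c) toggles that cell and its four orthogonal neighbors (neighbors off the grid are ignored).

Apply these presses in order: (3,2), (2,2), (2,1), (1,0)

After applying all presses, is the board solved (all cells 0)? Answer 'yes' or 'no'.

Answer: yes

Derivation:
After press 1 at (3,2):
1 0 0
1 0 1
0 0 0
0 1 1

After press 2 at (2,2):
1 0 0
1 0 0
0 1 1
0 1 0

After press 3 at (2,1):
1 0 0
1 1 0
1 0 0
0 0 0

After press 4 at (1,0):
0 0 0
0 0 0
0 0 0
0 0 0

Lights still on: 0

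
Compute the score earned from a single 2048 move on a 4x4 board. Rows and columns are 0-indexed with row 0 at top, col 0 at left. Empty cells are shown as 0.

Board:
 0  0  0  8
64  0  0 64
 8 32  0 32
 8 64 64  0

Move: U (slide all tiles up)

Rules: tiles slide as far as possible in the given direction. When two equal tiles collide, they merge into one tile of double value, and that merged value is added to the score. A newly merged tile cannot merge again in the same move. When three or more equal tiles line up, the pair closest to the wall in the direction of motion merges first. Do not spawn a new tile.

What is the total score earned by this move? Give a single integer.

Answer: 16

Derivation:
Slide up:
col 0: [0, 64, 8, 8] -> [64, 16, 0, 0]  score +16 (running 16)
col 1: [0, 0, 32, 64] -> [32, 64, 0, 0]  score +0 (running 16)
col 2: [0, 0, 0, 64] -> [64, 0, 0, 0]  score +0 (running 16)
col 3: [8, 64, 32, 0] -> [8, 64, 32, 0]  score +0 (running 16)
Board after move:
64 32 64  8
16 64  0 64
 0  0  0 32
 0  0  0  0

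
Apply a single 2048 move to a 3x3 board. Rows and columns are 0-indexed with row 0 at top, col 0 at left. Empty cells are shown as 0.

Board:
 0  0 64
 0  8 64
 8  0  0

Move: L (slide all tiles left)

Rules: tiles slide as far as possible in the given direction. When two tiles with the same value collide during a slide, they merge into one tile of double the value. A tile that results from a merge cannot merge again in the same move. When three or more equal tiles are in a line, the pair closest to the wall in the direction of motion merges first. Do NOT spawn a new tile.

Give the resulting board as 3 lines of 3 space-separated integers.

Slide left:
row 0: [0, 0, 64] -> [64, 0, 0]
row 1: [0, 8, 64] -> [8, 64, 0]
row 2: [8, 0, 0] -> [8, 0, 0]

Answer: 64  0  0
 8 64  0
 8  0  0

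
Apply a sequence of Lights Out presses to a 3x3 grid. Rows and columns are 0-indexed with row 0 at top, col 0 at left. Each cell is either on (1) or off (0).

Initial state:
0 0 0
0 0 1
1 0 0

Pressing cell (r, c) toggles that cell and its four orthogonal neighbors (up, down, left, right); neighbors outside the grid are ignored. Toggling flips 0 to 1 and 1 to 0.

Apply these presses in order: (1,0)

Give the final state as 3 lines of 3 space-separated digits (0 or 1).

Answer: 1 0 0
1 1 1
0 0 0

Derivation:
After press 1 at (1,0):
1 0 0
1 1 1
0 0 0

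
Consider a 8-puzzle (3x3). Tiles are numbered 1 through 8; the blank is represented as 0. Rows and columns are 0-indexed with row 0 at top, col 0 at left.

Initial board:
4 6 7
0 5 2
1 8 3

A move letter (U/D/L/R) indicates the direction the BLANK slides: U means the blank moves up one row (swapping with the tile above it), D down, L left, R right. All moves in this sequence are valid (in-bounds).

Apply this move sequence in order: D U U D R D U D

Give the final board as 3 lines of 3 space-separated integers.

After move 1 (D):
4 6 7
1 5 2
0 8 3

After move 2 (U):
4 6 7
0 5 2
1 8 3

After move 3 (U):
0 6 7
4 5 2
1 8 3

After move 4 (D):
4 6 7
0 5 2
1 8 3

After move 5 (R):
4 6 7
5 0 2
1 8 3

After move 6 (D):
4 6 7
5 8 2
1 0 3

After move 7 (U):
4 6 7
5 0 2
1 8 3

After move 8 (D):
4 6 7
5 8 2
1 0 3

Answer: 4 6 7
5 8 2
1 0 3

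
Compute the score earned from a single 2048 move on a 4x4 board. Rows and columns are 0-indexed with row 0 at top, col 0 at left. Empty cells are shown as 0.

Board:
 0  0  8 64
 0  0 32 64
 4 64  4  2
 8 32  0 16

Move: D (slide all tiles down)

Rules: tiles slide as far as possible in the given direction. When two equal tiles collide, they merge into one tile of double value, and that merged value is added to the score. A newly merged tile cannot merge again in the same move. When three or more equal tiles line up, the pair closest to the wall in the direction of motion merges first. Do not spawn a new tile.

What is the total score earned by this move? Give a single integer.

Answer: 128

Derivation:
Slide down:
col 0: [0, 0, 4, 8] -> [0, 0, 4, 8]  score +0 (running 0)
col 1: [0, 0, 64, 32] -> [0, 0, 64, 32]  score +0 (running 0)
col 2: [8, 32, 4, 0] -> [0, 8, 32, 4]  score +0 (running 0)
col 3: [64, 64, 2, 16] -> [0, 128, 2, 16]  score +128 (running 128)
Board after move:
  0   0   0   0
  0   0   8 128
  4  64  32   2
  8  32   4  16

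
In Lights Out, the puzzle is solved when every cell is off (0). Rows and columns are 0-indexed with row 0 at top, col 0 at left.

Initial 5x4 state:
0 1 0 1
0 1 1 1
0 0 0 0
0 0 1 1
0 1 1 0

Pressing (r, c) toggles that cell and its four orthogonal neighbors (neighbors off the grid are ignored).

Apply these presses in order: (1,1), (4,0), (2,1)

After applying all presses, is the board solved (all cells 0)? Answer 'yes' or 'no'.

Answer: no

Derivation:
After press 1 at (1,1):
0 0 0 1
1 0 0 1
0 1 0 0
0 0 1 1
0 1 1 0

After press 2 at (4,0):
0 0 0 1
1 0 0 1
0 1 0 0
1 0 1 1
1 0 1 0

After press 3 at (2,1):
0 0 0 1
1 1 0 1
1 0 1 0
1 1 1 1
1 0 1 0

Lights still on: 12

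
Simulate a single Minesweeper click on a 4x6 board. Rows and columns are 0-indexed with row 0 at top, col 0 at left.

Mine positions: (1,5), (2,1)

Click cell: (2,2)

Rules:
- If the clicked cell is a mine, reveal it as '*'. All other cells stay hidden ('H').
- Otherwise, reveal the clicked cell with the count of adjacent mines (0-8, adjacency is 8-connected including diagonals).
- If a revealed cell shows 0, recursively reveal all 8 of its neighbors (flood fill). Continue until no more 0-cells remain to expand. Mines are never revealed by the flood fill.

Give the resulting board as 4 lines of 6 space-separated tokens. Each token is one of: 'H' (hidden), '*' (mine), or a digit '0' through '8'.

H H H H H H
H H H H H H
H H 1 H H H
H H H H H H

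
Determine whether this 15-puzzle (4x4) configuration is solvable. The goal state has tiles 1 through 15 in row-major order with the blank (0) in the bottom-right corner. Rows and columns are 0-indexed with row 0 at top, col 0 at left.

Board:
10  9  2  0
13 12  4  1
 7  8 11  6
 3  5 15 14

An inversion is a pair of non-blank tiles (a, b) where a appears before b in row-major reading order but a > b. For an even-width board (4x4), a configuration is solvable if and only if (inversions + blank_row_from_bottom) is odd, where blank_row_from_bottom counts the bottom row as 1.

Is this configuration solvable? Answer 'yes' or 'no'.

Answer: yes

Derivation:
Inversions: 49
Blank is in row 0 (0-indexed from top), which is row 4 counting from the bottom (bottom = 1).
49 + 4 = 53, which is odd, so the puzzle is solvable.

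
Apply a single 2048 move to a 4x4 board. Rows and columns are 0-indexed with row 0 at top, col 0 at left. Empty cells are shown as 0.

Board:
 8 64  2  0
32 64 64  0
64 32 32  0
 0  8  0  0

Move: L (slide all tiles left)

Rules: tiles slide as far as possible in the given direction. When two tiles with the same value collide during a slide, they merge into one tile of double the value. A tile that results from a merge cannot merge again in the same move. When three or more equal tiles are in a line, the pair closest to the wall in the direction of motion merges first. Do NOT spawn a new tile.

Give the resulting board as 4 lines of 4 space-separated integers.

Answer:   8  64   2   0
 32 128   0   0
 64  64   0   0
  8   0   0   0

Derivation:
Slide left:
row 0: [8, 64, 2, 0] -> [8, 64, 2, 0]
row 1: [32, 64, 64, 0] -> [32, 128, 0, 0]
row 2: [64, 32, 32, 0] -> [64, 64, 0, 0]
row 3: [0, 8, 0, 0] -> [8, 0, 0, 0]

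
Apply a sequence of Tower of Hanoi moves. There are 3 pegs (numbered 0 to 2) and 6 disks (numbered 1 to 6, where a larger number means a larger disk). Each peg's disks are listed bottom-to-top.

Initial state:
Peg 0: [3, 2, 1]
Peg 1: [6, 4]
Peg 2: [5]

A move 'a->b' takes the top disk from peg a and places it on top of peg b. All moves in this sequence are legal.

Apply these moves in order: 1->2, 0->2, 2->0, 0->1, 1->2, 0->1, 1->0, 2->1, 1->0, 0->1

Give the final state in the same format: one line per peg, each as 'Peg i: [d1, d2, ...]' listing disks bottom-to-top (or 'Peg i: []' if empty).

After move 1 (1->2):
Peg 0: [3, 2, 1]
Peg 1: [6]
Peg 2: [5, 4]

After move 2 (0->2):
Peg 0: [3, 2]
Peg 1: [6]
Peg 2: [5, 4, 1]

After move 3 (2->0):
Peg 0: [3, 2, 1]
Peg 1: [6]
Peg 2: [5, 4]

After move 4 (0->1):
Peg 0: [3, 2]
Peg 1: [6, 1]
Peg 2: [5, 4]

After move 5 (1->2):
Peg 0: [3, 2]
Peg 1: [6]
Peg 2: [5, 4, 1]

After move 6 (0->1):
Peg 0: [3]
Peg 1: [6, 2]
Peg 2: [5, 4, 1]

After move 7 (1->0):
Peg 0: [3, 2]
Peg 1: [6]
Peg 2: [5, 4, 1]

After move 8 (2->1):
Peg 0: [3, 2]
Peg 1: [6, 1]
Peg 2: [5, 4]

After move 9 (1->0):
Peg 0: [3, 2, 1]
Peg 1: [6]
Peg 2: [5, 4]

After move 10 (0->1):
Peg 0: [3, 2]
Peg 1: [6, 1]
Peg 2: [5, 4]

Answer: Peg 0: [3, 2]
Peg 1: [6, 1]
Peg 2: [5, 4]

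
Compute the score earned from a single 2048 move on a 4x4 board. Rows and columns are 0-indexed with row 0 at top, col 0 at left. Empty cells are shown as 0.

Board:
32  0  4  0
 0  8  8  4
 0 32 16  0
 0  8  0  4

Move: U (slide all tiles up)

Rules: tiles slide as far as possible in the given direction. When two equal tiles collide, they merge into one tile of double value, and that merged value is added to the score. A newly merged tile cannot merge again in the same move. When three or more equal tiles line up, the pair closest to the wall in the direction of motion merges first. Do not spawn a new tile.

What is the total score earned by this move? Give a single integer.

Answer: 8

Derivation:
Slide up:
col 0: [32, 0, 0, 0] -> [32, 0, 0, 0]  score +0 (running 0)
col 1: [0, 8, 32, 8] -> [8, 32, 8, 0]  score +0 (running 0)
col 2: [4, 8, 16, 0] -> [4, 8, 16, 0]  score +0 (running 0)
col 3: [0, 4, 0, 4] -> [8, 0, 0, 0]  score +8 (running 8)
Board after move:
32  8  4  8
 0 32  8  0
 0  8 16  0
 0  0  0  0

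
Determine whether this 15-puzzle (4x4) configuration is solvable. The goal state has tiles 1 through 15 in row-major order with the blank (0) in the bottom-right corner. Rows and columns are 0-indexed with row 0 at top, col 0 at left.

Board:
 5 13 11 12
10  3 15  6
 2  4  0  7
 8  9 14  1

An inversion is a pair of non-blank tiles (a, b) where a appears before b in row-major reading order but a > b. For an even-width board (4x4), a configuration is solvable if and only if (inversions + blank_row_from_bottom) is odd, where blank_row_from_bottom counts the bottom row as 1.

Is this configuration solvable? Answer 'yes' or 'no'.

Answer: no

Derivation:
Inversions: 60
Blank is in row 2 (0-indexed from top), which is row 2 counting from the bottom (bottom = 1).
60 + 2 = 62, which is even, so the puzzle is not solvable.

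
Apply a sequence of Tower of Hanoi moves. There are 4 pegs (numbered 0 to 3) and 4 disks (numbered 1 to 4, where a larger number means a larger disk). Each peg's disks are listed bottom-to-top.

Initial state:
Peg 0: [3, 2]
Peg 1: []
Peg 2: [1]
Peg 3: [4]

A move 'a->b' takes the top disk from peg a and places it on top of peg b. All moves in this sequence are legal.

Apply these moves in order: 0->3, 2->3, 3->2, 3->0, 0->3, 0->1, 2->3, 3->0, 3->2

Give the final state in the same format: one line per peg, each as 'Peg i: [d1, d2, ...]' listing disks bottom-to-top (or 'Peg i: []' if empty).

Answer: Peg 0: [1]
Peg 1: [3]
Peg 2: [2]
Peg 3: [4]

Derivation:
After move 1 (0->3):
Peg 0: [3]
Peg 1: []
Peg 2: [1]
Peg 3: [4, 2]

After move 2 (2->3):
Peg 0: [3]
Peg 1: []
Peg 2: []
Peg 3: [4, 2, 1]

After move 3 (3->2):
Peg 0: [3]
Peg 1: []
Peg 2: [1]
Peg 3: [4, 2]

After move 4 (3->0):
Peg 0: [3, 2]
Peg 1: []
Peg 2: [1]
Peg 3: [4]

After move 5 (0->3):
Peg 0: [3]
Peg 1: []
Peg 2: [1]
Peg 3: [4, 2]

After move 6 (0->1):
Peg 0: []
Peg 1: [3]
Peg 2: [1]
Peg 3: [4, 2]

After move 7 (2->3):
Peg 0: []
Peg 1: [3]
Peg 2: []
Peg 3: [4, 2, 1]

After move 8 (3->0):
Peg 0: [1]
Peg 1: [3]
Peg 2: []
Peg 3: [4, 2]

After move 9 (3->2):
Peg 0: [1]
Peg 1: [3]
Peg 2: [2]
Peg 3: [4]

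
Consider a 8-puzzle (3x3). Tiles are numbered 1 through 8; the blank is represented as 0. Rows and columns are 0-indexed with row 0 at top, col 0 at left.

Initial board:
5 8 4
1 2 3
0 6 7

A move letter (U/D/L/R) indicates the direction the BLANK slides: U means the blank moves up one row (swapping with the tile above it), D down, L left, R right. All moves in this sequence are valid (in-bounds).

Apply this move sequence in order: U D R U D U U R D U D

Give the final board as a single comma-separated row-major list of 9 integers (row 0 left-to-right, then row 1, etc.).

Answer: 5, 4, 3, 1, 8, 0, 6, 2, 7

Derivation:
After move 1 (U):
5 8 4
0 2 3
1 6 7

After move 2 (D):
5 8 4
1 2 3
0 6 7

After move 3 (R):
5 8 4
1 2 3
6 0 7

After move 4 (U):
5 8 4
1 0 3
6 2 7

After move 5 (D):
5 8 4
1 2 3
6 0 7

After move 6 (U):
5 8 4
1 0 3
6 2 7

After move 7 (U):
5 0 4
1 8 3
6 2 7

After move 8 (R):
5 4 0
1 8 3
6 2 7

After move 9 (D):
5 4 3
1 8 0
6 2 7

After move 10 (U):
5 4 0
1 8 3
6 2 7

After move 11 (D):
5 4 3
1 8 0
6 2 7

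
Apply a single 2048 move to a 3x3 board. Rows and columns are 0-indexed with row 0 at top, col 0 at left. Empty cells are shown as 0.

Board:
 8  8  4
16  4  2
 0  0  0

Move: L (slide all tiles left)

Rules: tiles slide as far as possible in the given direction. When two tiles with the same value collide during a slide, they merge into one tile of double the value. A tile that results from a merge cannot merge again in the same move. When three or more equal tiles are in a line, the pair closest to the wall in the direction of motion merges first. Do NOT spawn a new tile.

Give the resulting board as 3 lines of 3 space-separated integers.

Slide left:
row 0: [8, 8, 4] -> [16, 4, 0]
row 1: [16, 4, 2] -> [16, 4, 2]
row 2: [0, 0, 0] -> [0, 0, 0]

Answer: 16  4  0
16  4  2
 0  0  0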